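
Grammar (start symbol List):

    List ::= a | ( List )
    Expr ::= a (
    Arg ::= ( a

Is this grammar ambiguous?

Unambiguous

Only List is reachable from List; ignoring the rest: L(List) is { openⁿ atom closeⁿ : n ≥ 0 }. The bracket depth fixes n, and the derivation is forced at every step.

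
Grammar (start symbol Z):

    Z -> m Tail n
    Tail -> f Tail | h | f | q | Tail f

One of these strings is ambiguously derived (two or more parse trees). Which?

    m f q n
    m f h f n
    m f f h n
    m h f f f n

m f q n: 1 tree
m f h f n: 2 trees
m f f h n: 1 tree
m h f f f n: 1 tree

m f h f n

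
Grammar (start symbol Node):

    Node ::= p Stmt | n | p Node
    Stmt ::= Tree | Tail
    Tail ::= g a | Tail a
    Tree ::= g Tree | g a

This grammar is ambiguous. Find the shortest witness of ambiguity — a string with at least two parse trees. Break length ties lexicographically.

length 1: no string has ≥2 trees
length 2: no string has ≥2 trees
length 3: p g a has 2 parse trees

Two derivations of p g a:
  Node ⇒ p Stmt ⇒ p Tree ⇒ p g a
  Node ⇒ p Stmt ⇒ p Tail ⇒ p g a

p g a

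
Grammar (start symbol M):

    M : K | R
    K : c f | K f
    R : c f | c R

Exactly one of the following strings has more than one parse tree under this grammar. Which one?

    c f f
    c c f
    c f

c f f: 1 tree
c c f: 1 tree
c f: 2 trees

c f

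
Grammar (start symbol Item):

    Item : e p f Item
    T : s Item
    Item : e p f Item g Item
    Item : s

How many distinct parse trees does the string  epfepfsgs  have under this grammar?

Parse trees for epfepfsgs:
  [Item e p f [Item e p f [Item s] g [Item s]]]
  [Item e p f [Item e p f [Item s]] g [Item s]]

2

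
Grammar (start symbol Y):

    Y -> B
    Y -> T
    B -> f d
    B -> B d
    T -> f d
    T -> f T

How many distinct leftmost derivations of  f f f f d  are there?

1

Parse trees for f f f f d:
  [Y [T f [T f [T f [T f d]]]]]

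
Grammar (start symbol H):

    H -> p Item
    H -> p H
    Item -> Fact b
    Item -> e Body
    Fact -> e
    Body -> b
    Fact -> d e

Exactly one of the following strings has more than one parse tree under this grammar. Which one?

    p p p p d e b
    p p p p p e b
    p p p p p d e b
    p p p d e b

p p p p p e b

p p p p d e b: 1 tree
p p p p p e b: 2 trees
p p p p p d e b: 1 tree
p p p d e b: 1 tree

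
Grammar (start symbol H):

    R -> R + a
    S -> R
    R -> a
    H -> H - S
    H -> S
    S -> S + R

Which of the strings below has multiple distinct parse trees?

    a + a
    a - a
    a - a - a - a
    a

a + a: 2 trees
a - a: 1 tree
a - a - a - a: 1 tree
a: 1 tree

a + a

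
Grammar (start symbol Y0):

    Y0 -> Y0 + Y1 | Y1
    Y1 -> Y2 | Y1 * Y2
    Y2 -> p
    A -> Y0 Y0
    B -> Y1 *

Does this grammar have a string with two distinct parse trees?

Unambiguous

Only Y0, Y1, Y2 are reachable from Y0; ignoring the rest: This is a standard precedence ladder (Y0 over Y1 over Y2), with each level left-recursive on its own operator ('+' at Y0, '*' at Y1). That structure is LR(1), hence unambiguous.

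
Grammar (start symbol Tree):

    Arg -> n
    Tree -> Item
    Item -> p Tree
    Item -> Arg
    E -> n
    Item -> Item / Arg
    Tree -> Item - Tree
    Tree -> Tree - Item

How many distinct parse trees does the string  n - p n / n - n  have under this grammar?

12

Parse trees for n - p n / n - n (showing first 6 of 12):
  [Tree [Item [Arg n]] - [Tree [Item p [Tree [Item [Item [Arg n]] / [Arg n]] - [Tree [Item [Arg n]]]]]]]
  [Tree [Item [Arg n]] - [Tree [Item p [Tree [Tree [Item [Item [Arg n]] / [Arg n]]] - [Item [Arg n]]]]]]
  [Tree [Item [Arg n]] - [Tree [Item p [Tree [Item [Item [Arg n]] / [Arg n]]]] - [Tree [Item [Arg n]]]]]
  [Tree [Item [Arg n]] - [Tree [Item [Item p [Tree [Item [Arg n]]]] / [Arg n]] - [Tree [Item [Arg n]]]]]
  [Tree [Item [Arg n]] - [Tree [Tree [Item p [Tree [Item [Item [Arg n]] / [Arg n]]]]] - [Item [Arg n]]]]
  [Tree [Item [Arg n]] - [Tree [Tree [Item [Item p [Tree [Item [Arg n]]]] / [Arg n]]] - [Item [Arg n]]]]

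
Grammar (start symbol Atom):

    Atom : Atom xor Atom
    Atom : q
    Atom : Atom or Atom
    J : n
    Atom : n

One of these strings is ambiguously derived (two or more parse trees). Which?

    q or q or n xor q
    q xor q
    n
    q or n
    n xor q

q or q or n xor q

q or q or n xor q: 5 trees
q xor q: 1 tree
n: 1 tree
q or n: 1 tree
n xor q: 1 tree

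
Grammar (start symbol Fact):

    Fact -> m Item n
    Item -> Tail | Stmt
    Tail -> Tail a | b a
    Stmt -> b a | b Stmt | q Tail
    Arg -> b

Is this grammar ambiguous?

Witness: m b a n

Derivation 1: Fact ⇒ m Item n ⇒ m Tail n ⇒ m b a n
Derivation 2: Fact ⇒ m Item n ⇒ m Stmt n ⇒ m b a n

Two distinct leftmost derivations for the same string.

Ambiguous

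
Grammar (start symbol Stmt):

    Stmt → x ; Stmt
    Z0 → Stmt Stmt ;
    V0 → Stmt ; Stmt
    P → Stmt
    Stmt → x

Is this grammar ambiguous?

Only Stmt is reachable from Stmt; ignoring the rest: Right-recursive list with a separator: after each atom, whether the separator follows determines the rule. One parse per string.

Unambiguous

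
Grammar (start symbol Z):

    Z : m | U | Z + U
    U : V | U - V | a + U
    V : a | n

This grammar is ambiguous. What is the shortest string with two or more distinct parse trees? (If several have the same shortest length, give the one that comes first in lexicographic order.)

a + a

length 1: no string has ≥2 trees
length 3: a + a has 2 parse trees

Two derivations of a + a:
  Z ⇒ U ⇒ a + U ⇒ a + V ⇒ a + a
  Z ⇒ Z + U ⇒ U + U ⇒ V + U ⇒ a + U ⇒ a + V ⇒ a + a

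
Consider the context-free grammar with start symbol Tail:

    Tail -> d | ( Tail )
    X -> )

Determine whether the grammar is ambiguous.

Unambiguous

Only Tail is reachable from Tail; ignoring the rest: Each string is a nest of matched brackets around a single atom. An opening bracket forces the recursive rule; an atom forces the base rule.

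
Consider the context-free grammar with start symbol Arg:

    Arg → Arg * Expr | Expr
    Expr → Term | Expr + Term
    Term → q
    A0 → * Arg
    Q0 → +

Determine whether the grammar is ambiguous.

Unambiguous

Only Arg, Expr, Term are reachable from Arg; ignoring the rest: Arg → Arg * Expr | Expr  ;  Expr → Expr + Term | Term  — a left-associative chain with Term at the bottom. Each string factors uniquely by precedence.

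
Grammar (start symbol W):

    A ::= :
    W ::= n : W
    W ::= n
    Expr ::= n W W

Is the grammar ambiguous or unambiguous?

(Expr, A are unreachable from W, so their rules don't affect L(W).) Right-recursive list with a separator: after each atom, whether the separator follows determines the rule. One parse per string.

Unambiguous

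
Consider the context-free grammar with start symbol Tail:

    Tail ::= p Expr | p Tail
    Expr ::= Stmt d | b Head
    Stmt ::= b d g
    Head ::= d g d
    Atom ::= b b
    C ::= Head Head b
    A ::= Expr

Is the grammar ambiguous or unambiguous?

Ambiguous

Witness: p b d g d

Derivation 1: Tail ⇒ p Expr ⇒ p Stmt d ⇒ p b d g d
Derivation 2: Tail ⇒ p Expr ⇒ p b Head ⇒ p b d g d

Two distinct leftmost derivations for the same string.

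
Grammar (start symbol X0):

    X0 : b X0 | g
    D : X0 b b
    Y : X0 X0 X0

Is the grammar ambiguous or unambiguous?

Unambiguous

Only X0 is reachable from X0; ignoring the rest: The reachable rules are right-linear with at most one rule per (nonterminal, next-terminal) pair. Each input token forces the next rule, so parsing is deterministic.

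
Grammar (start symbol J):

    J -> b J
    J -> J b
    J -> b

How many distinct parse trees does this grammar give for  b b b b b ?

16

Parse trees for b b b b b (showing first 6 of 16):
  [J b [J b [J b [J b [J b]]]]]
  [J b [J b [J b [J [J b] b]]]]
  [J b [J b [J [J b [J b]] b]]]
  [J b [J b [J [J [J b] b] b]]]
  [J b [J [J b [J b [J b]]] b]]
  [J b [J [J b [J [J b] b]] b]]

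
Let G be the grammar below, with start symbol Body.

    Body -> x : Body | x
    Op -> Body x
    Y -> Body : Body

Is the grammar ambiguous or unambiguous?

Only Body is reachable from Body; ignoring the rest: The reachable grammar is A → atom sep A | atom. Each atom is followed by either the separator (recurse) or end-of-string (stop) — no choice point.

Unambiguous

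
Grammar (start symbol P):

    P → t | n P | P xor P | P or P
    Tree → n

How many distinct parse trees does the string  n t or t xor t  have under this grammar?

Parse trees for n t or t xor t:
  [P n [P [P [P t] or [P t]] xor [P t]]]
  [P n [P [P t] or [P [P t] xor [P t]]]]
  [P [P n [P [P t] or [P t]]] xor [P t]]
  [P [P [P n [P t]] or [P t]] xor [P t]]
  [P [P n [P t]] or [P [P t] xor [P t]]]

5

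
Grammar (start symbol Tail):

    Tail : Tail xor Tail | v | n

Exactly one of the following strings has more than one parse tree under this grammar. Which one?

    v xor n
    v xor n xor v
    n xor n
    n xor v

v xor n: 1 tree
v xor n xor v: 2 trees
n xor n: 1 tree
n xor v: 1 tree

v xor n xor v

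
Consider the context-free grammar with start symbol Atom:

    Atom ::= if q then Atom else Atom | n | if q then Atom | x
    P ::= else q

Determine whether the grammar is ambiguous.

Ambiguous

Witness: if q then if q then n else n

Derivation 1: Atom ⇒ if q then Atom else Atom ⇒ if q then if q then Atom else Atom ⇒ if q then if q then n else Atom ⇒ if q then if q then n else n
Derivation 2: Atom ⇒ if q then Atom ⇒ if q then if q then Atom else Atom ⇒ if q then if q then n else Atom ⇒ if q then if q then n else n

Two distinct leftmost derivations for the same string.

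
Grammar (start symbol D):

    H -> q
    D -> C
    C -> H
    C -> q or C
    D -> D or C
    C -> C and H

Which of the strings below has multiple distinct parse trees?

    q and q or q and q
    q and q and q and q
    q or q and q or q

q or q and q or q

q and q or q and q: 1 tree
q and q and q and q: 1 tree
q or q and q or q: 3 trees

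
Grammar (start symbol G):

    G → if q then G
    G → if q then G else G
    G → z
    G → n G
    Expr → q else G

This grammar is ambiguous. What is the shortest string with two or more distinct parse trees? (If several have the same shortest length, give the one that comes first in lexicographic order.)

length 1: no string has ≥2 trees
length 2: no string has ≥2 trees
length 3: no string has ≥2 trees
length 4: no string has ≥2 trees
length 5: no string has ≥2 trees
length 6: no string has ≥2 trees
length 7: no string has ≥2 trees
length 8: no string has ≥2 trees
length 9: if q then if q then z else z has 2 parse trees

Two derivations of if q then if q then z else z:
  G ⇒ if q then G ⇒ if q then if q then G else G ⇒ if q then if q then z else G ⇒ if q then if q then z else z
  G ⇒ if q then G else G ⇒ if q then if q then G else G ⇒ if q then if q then z else G ⇒ if q then if q then z else z

if q then if q then z else z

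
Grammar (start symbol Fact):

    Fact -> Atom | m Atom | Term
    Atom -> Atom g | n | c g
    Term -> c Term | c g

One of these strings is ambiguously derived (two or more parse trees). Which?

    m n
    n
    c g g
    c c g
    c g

c g

m n: 1 tree
n: 1 tree
c g g: 1 tree
c c g: 1 tree
c g: 2 trees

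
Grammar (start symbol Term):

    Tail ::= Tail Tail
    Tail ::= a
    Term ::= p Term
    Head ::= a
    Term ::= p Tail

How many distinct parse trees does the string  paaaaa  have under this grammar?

14

Parse trees for paaaaa (showing first 6 of 14):
  [Term p [Tail [Tail a] [Tail [Tail a] [Tail [Tail a] [Tail [Tail a] [Tail a]]]]]]
  [Term p [Tail [Tail a] [Tail [Tail a] [Tail [Tail [Tail a] [Tail a]] [Tail a]]]]]
  [Term p [Tail [Tail a] [Tail [Tail [Tail a] [Tail a]] [Tail [Tail a] [Tail a]]]]]
  [Term p [Tail [Tail a] [Tail [Tail [Tail a] [Tail [Tail a] [Tail a]]] [Tail a]]]]
  [Term p [Tail [Tail a] [Tail [Tail [Tail [Tail a] [Tail a]] [Tail a]] [Tail a]]]]
  [Term p [Tail [Tail [Tail a] [Tail a]] [Tail [Tail a] [Tail [Tail a] [Tail a]]]]]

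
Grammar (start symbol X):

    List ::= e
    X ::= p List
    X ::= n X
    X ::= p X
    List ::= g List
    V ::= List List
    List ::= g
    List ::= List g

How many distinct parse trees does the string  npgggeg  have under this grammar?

Parse trees for npgggeg:
  [X n [X p [List g [List g [List g [List [List e] g]]]]]]
  [X n [X p [List g [List g [List [List g [List e]] g]]]]]
  [X n [X p [List g [List [List g [List g [List e]]] g]]]]
  [X n [X p [List [List g [List g [List g [List e]]]] g]]]

4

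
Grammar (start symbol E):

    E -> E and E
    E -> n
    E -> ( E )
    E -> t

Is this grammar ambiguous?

Witness: n and n and n

Derivation 1: E ⇒ E and E ⇒ E and E and E ⇒ n and E and E ⇒ n and n and E ⇒ n and n and n
Derivation 2: E ⇒ E and E ⇒ n and E ⇒ n and E and E ⇒ n and n and E ⇒ n and n and n

Two distinct leftmost derivations for the same string.

Ambiguous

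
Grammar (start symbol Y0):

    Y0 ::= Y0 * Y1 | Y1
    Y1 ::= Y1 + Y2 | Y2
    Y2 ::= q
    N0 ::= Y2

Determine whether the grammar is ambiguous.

Unambiguous

Only Y0, Y1, Y2 are reachable from Y0; ignoring the rest: The grammar is stratified — Y0 handles '*' (left-recursive), Y1 handles '+', Y2 atoms. Each operator has a fixed associativity and precedence level, so every string has one parse.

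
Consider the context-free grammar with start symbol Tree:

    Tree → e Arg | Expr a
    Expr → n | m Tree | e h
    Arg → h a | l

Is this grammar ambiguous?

Witness: e h a

Derivation 1: Tree ⇒ e Arg ⇒ e h a
Derivation 2: Tree ⇒ Expr a ⇒ e h a

Two distinct leftmost derivations for the same string.

Ambiguous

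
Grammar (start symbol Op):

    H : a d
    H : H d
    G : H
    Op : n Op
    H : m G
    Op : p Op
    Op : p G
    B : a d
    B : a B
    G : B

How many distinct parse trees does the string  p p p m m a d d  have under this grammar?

5

Parse trees for p p p m m a d d:
  [Op p [Op p [Op p [G [H [H m [G [H m [G [H a d]]]]] d]]]]]
  [Op p [Op p [Op p [G [H [H m [G [H m [G [B a d]]]]] d]]]]]
  [Op p [Op p [Op p [G [H m [G [H [H m [G [H a d]]] d]]]]]]]
  [Op p [Op p [Op p [G [H m [G [H [H m [G [B a d]]] d]]]]]]]
  [Op p [Op p [Op p [G [H m [G [H m [G [H [H a d] d]]]]]]]]]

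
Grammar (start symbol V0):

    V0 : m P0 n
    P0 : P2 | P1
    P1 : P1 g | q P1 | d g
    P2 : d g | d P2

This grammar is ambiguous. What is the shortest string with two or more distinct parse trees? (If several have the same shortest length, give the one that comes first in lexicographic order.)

length 4: m d g n has 2 parse trees

Two derivations of m d g n:
  V0 ⇒ m P0 n ⇒ m P2 n ⇒ m d g n
  V0 ⇒ m P0 n ⇒ m P1 n ⇒ m d g n

m d g n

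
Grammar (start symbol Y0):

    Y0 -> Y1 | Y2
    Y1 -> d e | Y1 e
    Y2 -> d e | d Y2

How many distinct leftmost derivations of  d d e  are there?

Parse trees for d d e:
  [Y0 [Y2 d [Y2 d e]]]

1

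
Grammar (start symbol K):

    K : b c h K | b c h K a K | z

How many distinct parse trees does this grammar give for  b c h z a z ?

1

Parse trees for b c h z a z:
  [K b c h [K z] a [K z]]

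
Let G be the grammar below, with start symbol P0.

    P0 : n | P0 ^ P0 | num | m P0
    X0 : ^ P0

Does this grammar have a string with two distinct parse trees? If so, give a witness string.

Witness: m n ^ n

Derivation 1: P0 ⇒ P0 ^ P0 ⇒ m P0 ^ P0 ⇒ m n ^ P0 ⇒ m n ^ n
Derivation 2: P0 ⇒ m P0 ⇒ m P0 ^ P0 ⇒ m n ^ P0 ⇒ m n ^ n

Two distinct leftmost derivations for the same string.

Ambiguous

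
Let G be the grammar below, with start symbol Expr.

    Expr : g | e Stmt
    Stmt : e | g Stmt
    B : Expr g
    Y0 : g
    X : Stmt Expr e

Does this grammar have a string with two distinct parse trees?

Unambiguous

Only Expr, Stmt are reachable from Expr; ignoring the rest: Restricted to the reachable nonterminals, every rule has the form A → t or A → t B, and no two rules for the same A share a first terminal. The grammar encodes a DFA — one run per string.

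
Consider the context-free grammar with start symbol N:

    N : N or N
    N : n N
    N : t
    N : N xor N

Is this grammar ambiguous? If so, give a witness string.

Witness: n t or t

Derivation 1: N ⇒ N or N ⇒ n N or N ⇒ n t or N ⇒ n t or t
Derivation 2: N ⇒ n N ⇒ n N or N ⇒ n t or N ⇒ n t or t

Two distinct leftmost derivations for the same string.

Ambiguous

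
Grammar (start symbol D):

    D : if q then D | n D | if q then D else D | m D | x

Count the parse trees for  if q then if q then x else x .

Parse trees for if q then if q then x else x:
  [D if q then [D if q then [D x] else [D x]]]
  [D if q then [D if q then [D x]] else [D x]]

2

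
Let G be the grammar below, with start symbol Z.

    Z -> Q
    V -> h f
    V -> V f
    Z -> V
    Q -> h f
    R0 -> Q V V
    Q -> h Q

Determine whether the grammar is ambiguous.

Witness: h f

Derivation 1: Z ⇒ Q ⇒ h f
Derivation 2: Z ⇒ V ⇒ h f

Two distinct leftmost derivations for the same string.

Ambiguous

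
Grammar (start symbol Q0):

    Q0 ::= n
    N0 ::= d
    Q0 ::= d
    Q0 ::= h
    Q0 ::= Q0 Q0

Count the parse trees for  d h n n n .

Parse trees for d h n n n (showing first 6 of 14):
  [Q0 [Q0 d] [Q0 [Q0 h] [Q0 [Q0 n] [Q0 [Q0 n] [Q0 n]]]]]
  [Q0 [Q0 d] [Q0 [Q0 h] [Q0 [Q0 [Q0 n] [Q0 n]] [Q0 n]]]]
  [Q0 [Q0 d] [Q0 [Q0 [Q0 h] [Q0 n]] [Q0 [Q0 n] [Q0 n]]]]
  [Q0 [Q0 d] [Q0 [Q0 [Q0 h] [Q0 [Q0 n] [Q0 n]]] [Q0 n]]]
  [Q0 [Q0 d] [Q0 [Q0 [Q0 [Q0 h] [Q0 n]] [Q0 n]] [Q0 n]]]
  [Q0 [Q0 [Q0 d] [Q0 h]] [Q0 [Q0 n] [Q0 [Q0 n] [Q0 n]]]]

14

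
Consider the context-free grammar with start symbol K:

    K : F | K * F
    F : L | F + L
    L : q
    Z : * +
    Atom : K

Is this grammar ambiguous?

(Z, Atom are unreachable from K, so their rules don't affect L(K).) K → K * F | F  ;  F → F + L | L  — a left-associative chain with L at the bottom. Each string factors uniquely by precedence.

Unambiguous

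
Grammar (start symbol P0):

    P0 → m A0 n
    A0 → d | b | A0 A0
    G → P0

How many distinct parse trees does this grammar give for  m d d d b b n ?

14

Parse trees for m d d d b b n (showing first 6 of 14):
  [P0 m [A0 [A0 d] [A0 [A0 d] [A0 [A0 d] [A0 [A0 b] [A0 b]]]]] n]
  [P0 m [A0 [A0 d] [A0 [A0 d] [A0 [A0 [A0 d] [A0 b]] [A0 b]]]] n]
  [P0 m [A0 [A0 d] [A0 [A0 [A0 d] [A0 d]] [A0 [A0 b] [A0 b]]]] n]
  [P0 m [A0 [A0 d] [A0 [A0 [A0 d] [A0 [A0 d] [A0 b]]] [A0 b]]] n]
  [P0 m [A0 [A0 d] [A0 [A0 [A0 [A0 d] [A0 d]] [A0 b]] [A0 b]]] n]
  [P0 m [A0 [A0 [A0 d] [A0 d]] [A0 [A0 d] [A0 [A0 b] [A0 b]]]] n]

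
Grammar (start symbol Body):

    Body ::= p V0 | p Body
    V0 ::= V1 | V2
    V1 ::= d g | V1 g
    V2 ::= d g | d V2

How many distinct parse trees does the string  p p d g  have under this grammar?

2

Parse trees for p p d g:
  [Body p [Body p [V0 [V1 d g]]]]
  [Body p [Body p [V0 [V2 d g]]]]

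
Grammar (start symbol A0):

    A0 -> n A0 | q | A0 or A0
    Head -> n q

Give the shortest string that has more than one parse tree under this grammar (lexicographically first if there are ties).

n q or q

length 1: no string has ≥2 trees
length 2: no string has ≥2 trees
length 3: no string has ≥2 trees
length 4: n q or q has 2 parse trees

Two derivations of n q or q:
  A0 ⇒ n A0 ⇒ n A0 or A0 ⇒ n q or A0 ⇒ n q or q
  A0 ⇒ A0 or A0 ⇒ n A0 or A0 ⇒ n q or A0 ⇒ n q or q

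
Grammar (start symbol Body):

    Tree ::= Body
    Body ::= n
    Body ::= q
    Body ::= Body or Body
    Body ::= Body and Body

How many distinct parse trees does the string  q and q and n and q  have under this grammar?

Parse trees for q and q and n and q:
  [Body [Body q] and [Body [Body q] and [Body [Body n] and [Body q]]]]
  [Body [Body q] and [Body [Body [Body q] and [Body n]] and [Body q]]]
  [Body [Body [Body q] and [Body q]] and [Body [Body n] and [Body q]]]
  [Body [Body [Body q] and [Body [Body q] and [Body n]]] and [Body q]]
  [Body [Body [Body [Body q] and [Body q]] and [Body n]] and [Body q]]

5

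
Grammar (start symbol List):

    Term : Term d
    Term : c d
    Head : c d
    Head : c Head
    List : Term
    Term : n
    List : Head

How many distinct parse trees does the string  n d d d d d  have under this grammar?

1

Parse trees for n d d d d d:
  [List [Term [Term [Term [Term [Term [Term n] d] d] d] d] d]]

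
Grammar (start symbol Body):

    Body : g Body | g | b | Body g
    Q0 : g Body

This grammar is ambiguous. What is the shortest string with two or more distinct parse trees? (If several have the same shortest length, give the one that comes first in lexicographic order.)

g g

length 1: no string has ≥2 trees
length 2: g g has 2 parse trees

Two derivations of g g:
  Body ⇒ g Body ⇒ g g
  Body ⇒ Body g ⇒ g g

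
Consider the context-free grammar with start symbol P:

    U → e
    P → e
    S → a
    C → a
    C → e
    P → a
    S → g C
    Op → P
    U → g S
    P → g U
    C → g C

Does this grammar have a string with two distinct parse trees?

(Op is unreachable from P, so its rules don't affect L(P).) The reachable rules are right-linear with at most one rule per (nonterminal, next-terminal) pair. Each input token forces the next rule, so parsing is deterministic.

Unambiguous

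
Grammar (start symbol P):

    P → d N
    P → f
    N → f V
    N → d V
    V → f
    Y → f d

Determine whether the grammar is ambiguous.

Unambiguous

Only P, N, V are reachable from P; ignoring the rest: The reachable rules are right-linear with at most one rule per (nonterminal, next-terminal) pair. Each input token forces the next rule, so parsing is deterministic.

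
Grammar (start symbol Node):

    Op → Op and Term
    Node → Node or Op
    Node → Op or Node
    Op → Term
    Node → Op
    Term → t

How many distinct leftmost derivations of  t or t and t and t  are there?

2

Parse trees for t or t and t and t:
  [Node [Node [Op [Term t]]] or [Op [Op [Op [Term t]] and [Term t]] and [Term t]]]
  [Node [Op [Term t]] or [Node [Op [Op [Op [Term t]] and [Term t]] and [Term t]]]]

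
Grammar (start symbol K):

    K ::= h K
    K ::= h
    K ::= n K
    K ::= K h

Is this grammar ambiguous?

Witness: h h

Derivation 1: K ⇒ h K ⇒ h h
Derivation 2: K ⇒ K h ⇒ h h

Two distinct leftmost derivations for the same string.

Ambiguous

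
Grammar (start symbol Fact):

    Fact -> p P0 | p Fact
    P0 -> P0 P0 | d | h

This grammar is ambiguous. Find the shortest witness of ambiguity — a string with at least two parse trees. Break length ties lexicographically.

p d d d

length 2: no string has ≥2 trees
length 3: no string has ≥2 trees
length 4: p d d d has 2 parse trees

Two derivations of p d d d:
  Fact ⇒ p P0 ⇒ p P0 P0 ⇒ p P0 P0 P0 ⇒ p d P0 P0 ⇒ p d d P0 ⇒ p d d d
  Fact ⇒ p P0 ⇒ p P0 P0 ⇒ p d P0 ⇒ p d P0 P0 ⇒ p d d P0 ⇒ p d d d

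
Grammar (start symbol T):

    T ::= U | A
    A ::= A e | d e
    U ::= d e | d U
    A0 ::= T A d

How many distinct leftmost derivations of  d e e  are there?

Parse trees for d e e:
  [T [A [A d e] e]]

1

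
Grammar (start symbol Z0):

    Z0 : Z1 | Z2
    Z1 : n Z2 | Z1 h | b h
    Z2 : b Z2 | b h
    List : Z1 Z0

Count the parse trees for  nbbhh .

1

Parse trees for nbbhh:
  [Z0 [Z1 [Z1 n [Z2 b [Z2 b h]]] h]]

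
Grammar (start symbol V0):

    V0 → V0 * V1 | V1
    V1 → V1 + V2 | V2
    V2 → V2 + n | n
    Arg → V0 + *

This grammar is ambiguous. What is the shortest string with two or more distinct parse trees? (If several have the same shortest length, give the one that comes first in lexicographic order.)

n + n

length 1: no string has ≥2 trees
length 3: n + n has 2 parse trees

Two derivations of n + n:
  V0 ⇒ V1 ⇒ V1 + V2 ⇒ V2 + V2 ⇒ n + V2 ⇒ n + n
  V0 ⇒ V1 ⇒ V2 ⇒ V2 + n ⇒ n + n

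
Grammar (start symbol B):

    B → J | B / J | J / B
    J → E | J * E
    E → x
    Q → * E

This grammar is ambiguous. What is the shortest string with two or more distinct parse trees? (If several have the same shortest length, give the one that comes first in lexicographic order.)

x / x

length 1: no string has ≥2 trees
length 3: x / x has 2 parse trees

Two derivations of x / x:
  B ⇒ B / J ⇒ J / J ⇒ E / J ⇒ x / J ⇒ x / E ⇒ x / x
  B ⇒ J / B ⇒ E / B ⇒ x / B ⇒ x / J ⇒ x / E ⇒ x / x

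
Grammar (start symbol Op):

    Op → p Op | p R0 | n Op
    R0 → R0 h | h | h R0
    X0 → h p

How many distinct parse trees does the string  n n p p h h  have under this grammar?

Parse trees for n n p p h h:
  [Op n [Op n [Op p [Op p [R0 [R0 h] h]]]]]
  [Op n [Op n [Op p [Op p [R0 h [R0 h]]]]]]

2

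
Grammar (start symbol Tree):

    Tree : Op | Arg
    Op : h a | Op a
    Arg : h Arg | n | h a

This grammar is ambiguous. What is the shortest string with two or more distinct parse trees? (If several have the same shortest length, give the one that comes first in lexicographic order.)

h a

length 1: no string has ≥2 trees
length 2: h a has 2 parse trees

Two derivations of h a:
  Tree ⇒ Op ⇒ h a
  Tree ⇒ Arg ⇒ h a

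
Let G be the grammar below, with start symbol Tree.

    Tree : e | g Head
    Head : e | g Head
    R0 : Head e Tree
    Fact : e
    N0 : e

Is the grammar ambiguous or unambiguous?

Unambiguous

(R0, Fact, N0 are unreachable from Tree, so their rules don't affect L(Tree).) The reachable rules are right-linear with at most one rule per (nonterminal, next-terminal) pair. Each input token forces the next rule, so parsing is deterministic.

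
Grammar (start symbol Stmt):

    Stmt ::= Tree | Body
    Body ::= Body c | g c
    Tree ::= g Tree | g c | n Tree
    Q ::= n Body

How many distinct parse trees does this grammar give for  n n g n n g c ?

1

Parse trees for n n g n n g c:
  [Stmt [Tree n [Tree n [Tree g [Tree n [Tree n [Tree g c]]]]]]]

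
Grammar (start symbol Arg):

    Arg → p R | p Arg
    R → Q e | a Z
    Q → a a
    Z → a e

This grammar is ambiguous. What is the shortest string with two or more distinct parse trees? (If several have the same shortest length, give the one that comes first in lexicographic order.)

p a a e

length 4: p a a e has 2 parse trees

Two derivations of p a a e:
  Arg ⇒ p R ⇒ p Q e ⇒ p a a e
  Arg ⇒ p R ⇒ p a Z ⇒ p a a e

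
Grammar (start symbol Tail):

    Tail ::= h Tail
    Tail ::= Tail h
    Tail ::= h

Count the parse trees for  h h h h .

Parse trees for h h h h:
  [Tail h [Tail h [Tail h [Tail h]]]]
  [Tail h [Tail h [Tail [Tail h] h]]]
  [Tail h [Tail [Tail h [Tail h]] h]]
  [Tail h [Tail [Tail [Tail h] h] h]]
  [Tail [Tail h [Tail h [Tail h]]] h]
  [Tail [Tail h [Tail [Tail h] h]] h]
  [Tail [Tail [Tail h [Tail h]] h] h]
  [Tail [Tail [Tail [Tail h] h] h] h]

8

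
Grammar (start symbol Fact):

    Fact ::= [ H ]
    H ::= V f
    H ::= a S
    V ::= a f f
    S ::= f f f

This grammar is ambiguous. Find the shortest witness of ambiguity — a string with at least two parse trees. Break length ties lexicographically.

length 6: [ a f f f ] has 2 parse trees

Two derivations of [ a f f f ]:
  Fact ⇒ [ H ] ⇒ [ V f ] ⇒ [ a f f f ]
  Fact ⇒ [ H ] ⇒ [ a S ] ⇒ [ a f f f ]

[ a f f f ]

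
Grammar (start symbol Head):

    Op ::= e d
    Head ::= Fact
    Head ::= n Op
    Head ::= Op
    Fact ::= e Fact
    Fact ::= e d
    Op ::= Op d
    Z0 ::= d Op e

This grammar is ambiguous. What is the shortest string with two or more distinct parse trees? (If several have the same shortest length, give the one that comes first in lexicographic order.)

length 2: e d has 2 parse trees

Two derivations of e d:
  Head ⇒ Fact ⇒ e d
  Head ⇒ Op ⇒ e d

e d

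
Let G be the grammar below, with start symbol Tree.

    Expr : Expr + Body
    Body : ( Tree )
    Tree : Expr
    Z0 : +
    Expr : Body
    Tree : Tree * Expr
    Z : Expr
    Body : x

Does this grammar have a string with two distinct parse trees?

Only Tree, Expr, Body are reachable from Tree; ignoring the rest: Tree → Tree * Expr | Expr  ;  Expr → Expr + Body | Body  — a left-associative chain with Body at the bottom. Each string factors uniquely by precedence.

Unambiguous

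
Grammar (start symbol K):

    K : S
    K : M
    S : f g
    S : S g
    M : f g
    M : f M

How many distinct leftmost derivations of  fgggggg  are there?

1

Parse trees for fgggggg:
  [K [S [S [S [S [S [S f g] g] g] g] g] g]]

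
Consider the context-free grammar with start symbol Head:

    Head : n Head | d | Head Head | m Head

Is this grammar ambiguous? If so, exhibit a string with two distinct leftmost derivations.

Witness: d d d

Derivation 1: Head ⇒ Head Head ⇒ d Head ⇒ d Head Head ⇒ d d Head ⇒ d d d
Derivation 2: Head ⇒ Head Head ⇒ Head Head Head ⇒ d Head Head ⇒ d d Head ⇒ d d d

Two distinct leftmost derivations for the same string.

Ambiguous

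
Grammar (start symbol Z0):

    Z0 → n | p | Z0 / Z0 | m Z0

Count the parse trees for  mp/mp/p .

Parse trees for mp/mp/p:
  [Z0 [Z0 m [Z0 p]] / [Z0 [Z0 m [Z0 p]] / [Z0 p]]]
  [Z0 [Z0 m [Z0 p]] / [Z0 m [Z0 [Z0 p] / [Z0 p]]]]
  [Z0 [Z0 [Z0 m [Z0 p]] / [Z0 m [Z0 p]]] / [Z0 p]]
  [Z0 [Z0 m [Z0 [Z0 p] / [Z0 m [Z0 p]]]] / [Z0 p]]
  [Z0 m [Z0 [Z0 p] / [Z0 [Z0 m [Z0 p]] / [Z0 p]]]]
  [Z0 m [Z0 [Z0 p] / [Z0 m [Z0 [Z0 p] / [Z0 p]]]]]
  [Z0 m [Z0 [Z0 [Z0 p] / [Z0 m [Z0 p]]] / [Z0 p]]]

7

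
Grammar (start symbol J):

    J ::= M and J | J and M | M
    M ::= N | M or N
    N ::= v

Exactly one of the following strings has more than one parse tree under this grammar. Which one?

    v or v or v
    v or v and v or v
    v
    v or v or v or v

v or v and v or v

v or v or v: 1 tree
v or v and v or v: 2 trees
v: 1 tree
v or v or v or v: 1 tree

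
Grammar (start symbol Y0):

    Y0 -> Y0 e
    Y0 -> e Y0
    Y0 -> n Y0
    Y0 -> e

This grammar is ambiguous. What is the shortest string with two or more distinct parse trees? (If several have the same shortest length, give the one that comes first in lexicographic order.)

e e

length 1: no string has ≥2 trees
length 2: e e has 2 parse trees

Two derivations of e e:
  Y0 ⇒ Y0 e ⇒ e e
  Y0 ⇒ e Y0 ⇒ e e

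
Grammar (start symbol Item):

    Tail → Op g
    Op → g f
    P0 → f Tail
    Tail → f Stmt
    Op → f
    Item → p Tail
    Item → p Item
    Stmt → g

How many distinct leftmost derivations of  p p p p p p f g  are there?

2

Parse trees for p p p p p p f g:
  [Item p [Item p [Item p [Item p [Item p [Item p [Tail [Op f] g]]]]]]]
  [Item p [Item p [Item p [Item p [Item p [Item p [Tail f [Stmt g]]]]]]]]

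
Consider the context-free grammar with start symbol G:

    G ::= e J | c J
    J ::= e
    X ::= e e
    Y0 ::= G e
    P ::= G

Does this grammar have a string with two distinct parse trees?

Unambiguous

Only G, J are reachable from G; ignoring the rest: The reachable rules are right-linear with at most one rule per (nonterminal, next-terminal) pair. Each input token forces the next rule, so parsing is deterministic.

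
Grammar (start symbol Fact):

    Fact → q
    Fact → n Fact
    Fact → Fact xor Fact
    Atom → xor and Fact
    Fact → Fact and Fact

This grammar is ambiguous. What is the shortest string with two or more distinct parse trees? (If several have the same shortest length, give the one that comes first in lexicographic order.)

length 1: no string has ≥2 trees
length 2: no string has ≥2 trees
length 3: no string has ≥2 trees
length 4: n q and q has 2 parse trees

Two derivations of n q and q:
  Fact ⇒ n Fact ⇒ n Fact and Fact ⇒ n q and Fact ⇒ n q and q
  Fact ⇒ Fact and Fact ⇒ n Fact and Fact ⇒ n q and Fact ⇒ n q and q

n q and q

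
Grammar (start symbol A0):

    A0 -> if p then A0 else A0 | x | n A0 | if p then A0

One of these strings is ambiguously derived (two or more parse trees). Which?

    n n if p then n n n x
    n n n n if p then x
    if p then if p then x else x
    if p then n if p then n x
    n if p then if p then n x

if p then if p then x else x

n n if p then n n n x: 1 tree
n n n n if p then x: 1 tree
if p then if p then x else x: 2 trees
if p then n if p then n x: 1 tree
n if p then if p then n x: 1 tree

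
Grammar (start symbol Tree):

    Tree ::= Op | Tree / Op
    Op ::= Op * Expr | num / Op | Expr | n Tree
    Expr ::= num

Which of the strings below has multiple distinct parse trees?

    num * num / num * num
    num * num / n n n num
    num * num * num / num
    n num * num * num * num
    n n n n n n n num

num * num / num * num: 1 tree
num * num / n n n num: 1 tree
num * num * num / num: 1 tree
n num * num * num * num: 4 trees
n n n n n n n num: 1 tree

n num * num * num * num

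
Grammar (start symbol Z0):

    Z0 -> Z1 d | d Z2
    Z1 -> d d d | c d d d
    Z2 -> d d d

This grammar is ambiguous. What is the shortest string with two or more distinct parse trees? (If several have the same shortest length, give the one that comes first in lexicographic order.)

length 4: d d d d has 2 parse trees

Two derivations of d d d d:
  Z0 ⇒ Z1 d ⇒ d d d d
  Z0 ⇒ d Z2 ⇒ d d d d

d d d d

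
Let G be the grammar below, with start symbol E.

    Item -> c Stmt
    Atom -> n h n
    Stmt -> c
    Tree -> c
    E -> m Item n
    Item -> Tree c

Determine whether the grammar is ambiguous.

Witness: m c c n

Derivation 1: E ⇒ m Item n ⇒ m c Stmt n ⇒ m c c n
Derivation 2: E ⇒ m Item n ⇒ m Tree c n ⇒ m c c n

Two distinct leftmost derivations for the same string.

Ambiguous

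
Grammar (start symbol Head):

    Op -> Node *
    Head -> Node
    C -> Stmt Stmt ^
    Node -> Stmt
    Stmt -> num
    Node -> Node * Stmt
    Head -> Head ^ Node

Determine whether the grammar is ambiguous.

Unambiguous

(Op, C are unreachable from Head, so their rules don't affect L(Head).) This is a standard precedence ladder (Head over Node over Stmt), with each level left-recursive on its own operator ('^' at Head, '*' at Node). That structure is LR(1), hence unambiguous.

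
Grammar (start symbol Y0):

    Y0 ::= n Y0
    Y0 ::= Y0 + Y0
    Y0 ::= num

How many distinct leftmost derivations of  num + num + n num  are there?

2

Parse trees for num + num + n num:
  [Y0 [Y0 num] + [Y0 [Y0 num] + [Y0 n [Y0 num]]]]
  [Y0 [Y0 [Y0 num] + [Y0 num]] + [Y0 n [Y0 num]]]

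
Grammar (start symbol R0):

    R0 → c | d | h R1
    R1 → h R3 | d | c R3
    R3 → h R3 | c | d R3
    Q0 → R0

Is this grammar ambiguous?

Only R0, R1, R3 are reachable from R0; ignoring the rest: Each reachable nonterminal has at most one production per leading terminal, and all productions are right-linear; the derivation is determined token-by-token.

Unambiguous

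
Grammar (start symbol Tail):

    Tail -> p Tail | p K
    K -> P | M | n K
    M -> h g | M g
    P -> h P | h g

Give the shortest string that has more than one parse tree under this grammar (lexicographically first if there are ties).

p h g

length 3: p h g has 2 parse trees

Two derivations of p h g:
  Tail ⇒ p K ⇒ p P ⇒ p h g
  Tail ⇒ p K ⇒ p M ⇒ p h g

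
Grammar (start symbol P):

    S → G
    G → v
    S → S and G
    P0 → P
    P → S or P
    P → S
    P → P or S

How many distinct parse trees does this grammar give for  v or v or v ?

Parse trees for v or v or v:
  [P [S [G v]] or [P [S [G v]] or [P [S [G v]]]]]
  [P [S [G v]] or [P [P [S [G v]]] or [S [G v]]]]
  [P [P [S [G v]] or [P [S [G v]]]] or [S [G v]]]
  [P [P [P [S [G v]]] or [S [G v]]] or [S [G v]]]

4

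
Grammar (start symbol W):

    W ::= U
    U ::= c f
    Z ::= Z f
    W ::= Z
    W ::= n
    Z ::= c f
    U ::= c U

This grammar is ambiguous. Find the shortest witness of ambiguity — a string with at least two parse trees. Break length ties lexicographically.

c f

length 1: no string has ≥2 trees
length 2: c f has 2 parse trees

Two derivations of c f:
  W ⇒ U ⇒ c f
  W ⇒ Z ⇒ c f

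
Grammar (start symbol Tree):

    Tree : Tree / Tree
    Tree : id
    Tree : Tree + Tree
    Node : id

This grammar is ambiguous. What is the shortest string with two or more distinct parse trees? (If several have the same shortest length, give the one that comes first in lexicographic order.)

length 1: no string has ≥2 trees
length 3: no string has ≥2 trees
length 5: id + id + id has 2 parse trees

Two derivations of id + id + id:
  Tree ⇒ Tree + Tree ⇒ id + Tree ⇒ id + Tree + Tree ⇒ id + id + Tree ⇒ id + id + id
  Tree ⇒ Tree + Tree ⇒ Tree + Tree + Tree ⇒ id + Tree + Tree ⇒ id + id + Tree ⇒ id + id + id

id + id + id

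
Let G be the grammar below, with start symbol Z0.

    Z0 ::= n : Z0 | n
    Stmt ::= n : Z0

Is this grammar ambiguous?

(Stmt is unreachable from Z0, so its rules don't affect L(Z0).) Right-recursive list with a separator: after each atom, whether the separator follows determines the rule. One parse per string.

Unambiguous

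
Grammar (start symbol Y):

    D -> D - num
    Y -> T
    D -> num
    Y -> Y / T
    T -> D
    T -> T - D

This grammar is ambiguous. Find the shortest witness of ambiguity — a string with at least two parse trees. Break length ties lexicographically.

num - num

length 1: no string has ≥2 trees
length 3: num - num has 2 parse trees

Two derivations of num - num:
  Y ⇒ T ⇒ D ⇒ D - num ⇒ num - num
  Y ⇒ T ⇒ T - D ⇒ D - D ⇒ num - D ⇒ num - num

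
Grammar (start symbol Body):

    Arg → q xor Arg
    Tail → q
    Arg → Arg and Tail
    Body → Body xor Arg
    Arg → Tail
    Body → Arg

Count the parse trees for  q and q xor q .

1

Parse trees for q and q xor q:
  [Body [Body [Arg [Arg [Tail q]] and [Tail q]]] xor [Arg [Tail q]]]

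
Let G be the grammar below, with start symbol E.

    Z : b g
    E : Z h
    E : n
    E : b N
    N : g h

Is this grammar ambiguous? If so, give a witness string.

Witness: b g h

Derivation 1: E ⇒ Z h ⇒ b g h
Derivation 2: E ⇒ b N ⇒ b g h

Two distinct leftmost derivations for the same string.

Ambiguous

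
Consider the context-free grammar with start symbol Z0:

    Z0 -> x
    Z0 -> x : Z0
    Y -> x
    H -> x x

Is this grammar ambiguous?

Unambiguous

(Y, H are unreachable from Z0, so their rules don't affect L(Z0).) Right-recursive list with a separator: after each atom, whether the separator follows determines the rule. One parse per string.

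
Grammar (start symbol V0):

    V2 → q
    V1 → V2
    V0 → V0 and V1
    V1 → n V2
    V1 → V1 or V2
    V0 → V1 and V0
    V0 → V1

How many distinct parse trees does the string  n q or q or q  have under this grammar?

Parse trees for n q or q or q:
  [V0 [V1 [V1 [V1 n [V2 q]] or [V2 q]] or [V2 q]]]

1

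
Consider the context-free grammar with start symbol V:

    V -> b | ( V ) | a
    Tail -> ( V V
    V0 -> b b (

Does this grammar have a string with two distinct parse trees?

Unambiguous

Only V is reachable from V; ignoring the rest: L(V) is { openⁿ atom closeⁿ : n ≥ 0 }. The bracket depth fixes n, and the derivation is forced at every step.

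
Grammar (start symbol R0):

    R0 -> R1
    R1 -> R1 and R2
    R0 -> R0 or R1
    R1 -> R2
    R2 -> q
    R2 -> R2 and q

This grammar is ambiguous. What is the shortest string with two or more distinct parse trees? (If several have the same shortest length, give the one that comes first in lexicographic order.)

length 1: no string has ≥2 trees
length 3: q and q has 2 parse trees

Two derivations of q and q:
  R0 ⇒ R1 ⇒ R1 and R2 ⇒ R2 and R2 ⇒ q and R2 ⇒ q and q
  R0 ⇒ R1 ⇒ R2 ⇒ R2 and q ⇒ q and q

q and q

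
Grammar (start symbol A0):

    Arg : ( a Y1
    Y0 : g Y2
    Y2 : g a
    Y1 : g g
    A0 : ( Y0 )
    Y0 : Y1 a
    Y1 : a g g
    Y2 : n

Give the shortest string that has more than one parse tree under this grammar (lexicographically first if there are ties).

length 4: no string has ≥2 trees
length 5: ( g g a ) has 2 parse trees

Two derivations of ( g g a ):
  A0 ⇒ ( Y0 ) ⇒ ( g Y2 ) ⇒ ( g g a )
  A0 ⇒ ( Y0 ) ⇒ ( Y1 a ) ⇒ ( g g a )

( g g a )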